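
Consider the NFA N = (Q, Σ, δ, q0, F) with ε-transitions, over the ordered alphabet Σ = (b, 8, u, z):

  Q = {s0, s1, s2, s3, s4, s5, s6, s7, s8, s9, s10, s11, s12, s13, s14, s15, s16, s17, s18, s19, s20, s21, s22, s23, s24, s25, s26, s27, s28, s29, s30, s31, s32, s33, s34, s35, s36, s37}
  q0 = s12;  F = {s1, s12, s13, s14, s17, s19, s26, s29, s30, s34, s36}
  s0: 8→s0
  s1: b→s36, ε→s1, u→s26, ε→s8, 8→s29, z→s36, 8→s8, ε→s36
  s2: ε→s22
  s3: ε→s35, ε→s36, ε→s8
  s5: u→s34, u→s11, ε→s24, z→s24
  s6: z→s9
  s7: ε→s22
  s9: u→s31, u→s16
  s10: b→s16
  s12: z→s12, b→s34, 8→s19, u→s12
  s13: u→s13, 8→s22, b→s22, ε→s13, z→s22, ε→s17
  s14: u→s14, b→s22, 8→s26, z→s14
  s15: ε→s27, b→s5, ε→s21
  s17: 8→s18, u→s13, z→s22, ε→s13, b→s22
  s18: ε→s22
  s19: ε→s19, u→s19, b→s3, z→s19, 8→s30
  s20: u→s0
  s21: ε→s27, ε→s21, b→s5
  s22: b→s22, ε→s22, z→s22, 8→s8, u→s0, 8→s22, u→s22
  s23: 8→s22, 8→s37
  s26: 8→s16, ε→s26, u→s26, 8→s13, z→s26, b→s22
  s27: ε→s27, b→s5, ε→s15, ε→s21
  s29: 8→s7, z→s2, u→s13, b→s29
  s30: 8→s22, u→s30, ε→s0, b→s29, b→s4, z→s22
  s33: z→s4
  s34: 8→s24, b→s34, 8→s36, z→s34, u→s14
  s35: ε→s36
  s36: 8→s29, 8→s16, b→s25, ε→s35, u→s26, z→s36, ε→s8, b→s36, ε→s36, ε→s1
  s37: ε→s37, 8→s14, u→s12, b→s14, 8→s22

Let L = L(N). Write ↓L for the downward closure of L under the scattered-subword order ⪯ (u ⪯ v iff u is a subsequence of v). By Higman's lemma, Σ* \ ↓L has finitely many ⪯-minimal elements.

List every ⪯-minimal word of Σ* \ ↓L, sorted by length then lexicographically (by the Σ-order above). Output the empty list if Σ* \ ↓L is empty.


Antichain: [bub, 888, 88z].

|Q|=38, |F|=11, |δ|=105 (30 ε).
min D↑ (10 st, q0=0, F={8}): 0:b→1,8→2,u→0,z→0 1:b→1,8→3,u→4,z→1 2:b→3,8→5,u→2,z→2 3:b→3,8→6,u→7,z→3 4:b→8,8→7,u→4,z→4 5:b→6,8→8,u→5,z→8 6:b→6,8→8,u→9,z→8 7:b→8,8→9,u→7,z→7 8:b→8,8→8,u→8,z→8 9:b→8,8→8,u→9,z→8.
'bub': N↓-sim [23, 20, 9, 3] end={s0,s22,s8} rej; 3/3 single-dels accept.
'888': run [23, 20, 12, 5] end={s0,s18,s22,s7,s8} ∉↓L; 3/3 del acc.
'88z': run [23, 20, 12, 4] end={s0,s2,s22,s8} ∉↓L; 3/3 single-dels accept.
3 words, ⪯-incomp.


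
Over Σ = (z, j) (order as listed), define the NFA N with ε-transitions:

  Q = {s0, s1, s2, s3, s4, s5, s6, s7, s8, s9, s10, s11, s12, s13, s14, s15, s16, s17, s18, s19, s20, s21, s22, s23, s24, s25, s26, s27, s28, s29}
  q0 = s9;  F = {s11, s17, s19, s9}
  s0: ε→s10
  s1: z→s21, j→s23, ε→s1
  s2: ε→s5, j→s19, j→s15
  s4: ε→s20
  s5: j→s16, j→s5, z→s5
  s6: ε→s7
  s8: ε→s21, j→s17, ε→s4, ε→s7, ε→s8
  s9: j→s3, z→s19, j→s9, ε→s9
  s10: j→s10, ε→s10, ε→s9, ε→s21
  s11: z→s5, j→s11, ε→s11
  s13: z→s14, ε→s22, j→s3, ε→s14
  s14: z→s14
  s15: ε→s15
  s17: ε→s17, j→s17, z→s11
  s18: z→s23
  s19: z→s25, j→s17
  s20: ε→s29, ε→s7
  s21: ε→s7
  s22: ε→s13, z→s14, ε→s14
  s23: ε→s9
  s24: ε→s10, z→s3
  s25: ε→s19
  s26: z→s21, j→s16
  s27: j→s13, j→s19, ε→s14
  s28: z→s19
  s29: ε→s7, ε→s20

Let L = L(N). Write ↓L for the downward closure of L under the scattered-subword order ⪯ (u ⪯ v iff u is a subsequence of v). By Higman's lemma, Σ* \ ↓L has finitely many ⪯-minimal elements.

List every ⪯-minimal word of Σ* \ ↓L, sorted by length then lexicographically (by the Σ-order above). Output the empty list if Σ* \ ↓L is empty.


min(Σ*\↓L) = [zjzz].

|Q|=30, |F|=4, |δ|=58 (29 ε).
min D↑ (5 st, q0=0, F={4}): 0:z→1,j→0 1:z→1,j→2 2:z→3,j→2 3:z→4,j→3 4:z→4,j→4.
'zjzz': run [8, 6, 4, 3, 2] end={s16,s5} ∉↓L; 4/4 single-dels accept.
1 minimals (antichain).


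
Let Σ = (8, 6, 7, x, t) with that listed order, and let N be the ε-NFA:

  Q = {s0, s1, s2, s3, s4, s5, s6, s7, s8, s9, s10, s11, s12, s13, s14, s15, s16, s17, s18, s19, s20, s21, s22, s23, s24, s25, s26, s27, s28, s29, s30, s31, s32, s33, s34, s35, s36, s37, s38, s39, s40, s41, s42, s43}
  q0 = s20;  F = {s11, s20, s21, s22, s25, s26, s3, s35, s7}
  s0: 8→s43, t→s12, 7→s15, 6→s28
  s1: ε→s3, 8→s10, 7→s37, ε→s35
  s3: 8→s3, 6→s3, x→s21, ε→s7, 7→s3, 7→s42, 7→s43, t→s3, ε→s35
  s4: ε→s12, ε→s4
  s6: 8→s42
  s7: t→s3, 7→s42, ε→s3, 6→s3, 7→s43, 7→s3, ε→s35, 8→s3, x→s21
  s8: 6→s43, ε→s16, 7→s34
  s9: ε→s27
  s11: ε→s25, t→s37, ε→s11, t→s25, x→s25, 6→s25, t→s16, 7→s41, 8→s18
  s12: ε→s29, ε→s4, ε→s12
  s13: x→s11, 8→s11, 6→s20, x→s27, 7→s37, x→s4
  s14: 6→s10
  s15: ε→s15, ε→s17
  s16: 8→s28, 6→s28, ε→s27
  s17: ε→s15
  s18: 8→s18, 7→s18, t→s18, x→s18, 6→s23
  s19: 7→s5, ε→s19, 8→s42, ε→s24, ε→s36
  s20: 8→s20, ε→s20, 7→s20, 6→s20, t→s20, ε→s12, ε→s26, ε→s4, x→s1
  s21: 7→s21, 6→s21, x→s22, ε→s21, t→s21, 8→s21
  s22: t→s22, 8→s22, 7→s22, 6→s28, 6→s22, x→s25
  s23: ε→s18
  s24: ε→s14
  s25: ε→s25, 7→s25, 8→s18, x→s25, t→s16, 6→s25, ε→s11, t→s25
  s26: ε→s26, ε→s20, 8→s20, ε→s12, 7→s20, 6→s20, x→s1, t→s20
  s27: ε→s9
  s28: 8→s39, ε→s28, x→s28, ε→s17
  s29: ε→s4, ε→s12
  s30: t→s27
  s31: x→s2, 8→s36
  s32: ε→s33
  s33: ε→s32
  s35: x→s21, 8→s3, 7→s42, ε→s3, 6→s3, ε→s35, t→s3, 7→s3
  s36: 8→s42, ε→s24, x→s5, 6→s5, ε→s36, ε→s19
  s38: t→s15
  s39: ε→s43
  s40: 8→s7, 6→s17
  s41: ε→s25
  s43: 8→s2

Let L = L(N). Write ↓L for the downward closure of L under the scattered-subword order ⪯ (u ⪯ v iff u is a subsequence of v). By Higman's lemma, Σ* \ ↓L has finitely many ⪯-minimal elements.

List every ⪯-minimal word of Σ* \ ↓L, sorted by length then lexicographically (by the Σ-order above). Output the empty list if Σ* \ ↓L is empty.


|Q|=44, |F|=9, |δ|=139 (48 ε).
min D↑ (6 st, q0=0, F={5}): 0:8→0,6→0,7→0,x→1,t→0 1:8→1,6→1,7→1,x→2,t→1 2:8→2,6→2,7→2,x→3,t→2 3:8→3,6→3,7→3,x→4,t→3 4:8→5,6→4,7→4,x→4,t→4 5:8→5,6→5,7→5,x→5,t→5 [Hopcroft].
'xxxx8': run [28, 23, 17, 16, 15, 8] end={s15,s17,s18,s2,s23,s28,s39,s43} ∉↓L; 5/5 single-dels accept.
1 obstructions.

Antichain: [xxxx8].


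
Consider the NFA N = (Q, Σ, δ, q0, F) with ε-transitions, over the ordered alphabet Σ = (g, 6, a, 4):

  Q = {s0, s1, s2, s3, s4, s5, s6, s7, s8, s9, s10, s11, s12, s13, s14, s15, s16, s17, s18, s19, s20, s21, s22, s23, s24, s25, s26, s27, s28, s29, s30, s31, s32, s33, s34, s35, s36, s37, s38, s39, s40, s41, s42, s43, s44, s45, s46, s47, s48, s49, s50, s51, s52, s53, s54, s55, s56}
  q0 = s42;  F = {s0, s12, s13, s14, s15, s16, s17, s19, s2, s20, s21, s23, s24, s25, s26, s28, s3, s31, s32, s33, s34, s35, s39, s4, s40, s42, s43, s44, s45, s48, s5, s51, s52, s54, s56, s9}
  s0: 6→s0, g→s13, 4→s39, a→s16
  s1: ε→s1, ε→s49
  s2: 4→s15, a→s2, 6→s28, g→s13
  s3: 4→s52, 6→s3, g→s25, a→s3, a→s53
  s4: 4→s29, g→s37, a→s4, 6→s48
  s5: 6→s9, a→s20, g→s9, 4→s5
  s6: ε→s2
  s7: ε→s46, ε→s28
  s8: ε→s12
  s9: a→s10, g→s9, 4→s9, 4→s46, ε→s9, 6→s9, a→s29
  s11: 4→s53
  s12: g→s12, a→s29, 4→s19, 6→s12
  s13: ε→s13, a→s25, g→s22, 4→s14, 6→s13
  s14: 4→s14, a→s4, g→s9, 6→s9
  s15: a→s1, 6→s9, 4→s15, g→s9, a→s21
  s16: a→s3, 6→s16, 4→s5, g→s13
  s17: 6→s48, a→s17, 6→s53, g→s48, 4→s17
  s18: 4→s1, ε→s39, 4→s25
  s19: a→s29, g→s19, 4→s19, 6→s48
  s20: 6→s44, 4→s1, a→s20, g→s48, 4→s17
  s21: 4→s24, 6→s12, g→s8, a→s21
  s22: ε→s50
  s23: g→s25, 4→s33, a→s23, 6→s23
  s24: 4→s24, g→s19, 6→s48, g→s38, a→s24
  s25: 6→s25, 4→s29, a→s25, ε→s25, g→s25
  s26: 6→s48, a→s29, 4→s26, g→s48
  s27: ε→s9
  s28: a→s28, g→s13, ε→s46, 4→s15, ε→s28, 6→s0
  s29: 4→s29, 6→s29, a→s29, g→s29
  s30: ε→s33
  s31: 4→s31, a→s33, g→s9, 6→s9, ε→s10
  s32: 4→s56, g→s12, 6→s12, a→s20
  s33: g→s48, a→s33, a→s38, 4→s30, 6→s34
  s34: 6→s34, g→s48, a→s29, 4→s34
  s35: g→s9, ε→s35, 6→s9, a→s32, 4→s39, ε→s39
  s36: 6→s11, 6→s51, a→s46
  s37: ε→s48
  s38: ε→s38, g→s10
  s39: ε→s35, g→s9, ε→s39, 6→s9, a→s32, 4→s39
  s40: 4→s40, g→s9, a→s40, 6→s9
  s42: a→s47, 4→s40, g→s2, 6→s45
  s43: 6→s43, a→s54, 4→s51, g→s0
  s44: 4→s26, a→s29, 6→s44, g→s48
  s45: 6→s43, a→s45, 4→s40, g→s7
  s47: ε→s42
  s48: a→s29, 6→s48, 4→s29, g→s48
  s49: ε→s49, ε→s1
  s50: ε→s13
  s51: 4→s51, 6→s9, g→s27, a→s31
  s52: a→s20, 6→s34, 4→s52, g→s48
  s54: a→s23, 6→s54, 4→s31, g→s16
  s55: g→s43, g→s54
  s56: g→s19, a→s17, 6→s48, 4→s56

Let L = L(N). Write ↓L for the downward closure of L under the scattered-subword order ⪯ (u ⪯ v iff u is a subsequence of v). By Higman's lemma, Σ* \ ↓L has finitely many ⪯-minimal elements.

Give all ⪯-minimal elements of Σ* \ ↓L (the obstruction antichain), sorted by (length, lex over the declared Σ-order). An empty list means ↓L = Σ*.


Antichain: [4ga, 46a, gga4, g4a464, 66aag4].

|Q|=57, |F|=36, |δ|=191 (26 ε).
min D↑ (36 st, q0=0, F={15}): 0:g→1,6→2,a→0,4→3 1:g→4,6→5,a→1,4→6 2:g→5,6→7,a→2,4→3 3:g→8,6→8,a→3,4→3 4:g→4,6→4,a→9,4→10 5:g→4,6→11,a→5,4→6 6:g→8,6→8,a→12,4→6 7:g→11,6→7,a→13,4→14 8:g→8,6→8,a→15,4→8 9:g→9,6→9,a→9,4→15 10:g→8,6→8,a→16,4→10 11:g→4,6→11,a→17,4→18 12:g→19,6→19,a→12,4→20 13:g→17,6→13,a→21,4→22 14:g→8,6→8,a→22,4→14 15:g→15,6→15,a→15,4→15 16:g→23,6→23,a→16,4→15 17:g→4,6→17,a→24,4→25 18:g→8,6→8,a→26,4→18 19:g→19,6→19,a→15,4→27 20:g→27,6→23,a→20,4→20 21:g→9,6→21,a→21,4→28 22:g→8,6→8,a→28,4→22 23:g→23,6→23,a→15,4→15 24:g→9,6→24,a→24,4→29 25:g→8,6→8,a→30,4→25 26:g→19,6→19,a→30,4→31 27:g→27,6→23,a→15,4→27 28:g→23,6→32,a→28,4→28 29:g→23,6→32,a→30,4→29 30:g→23,6→33,a→30,4→34 31:g→27,6→23,a→34,4→31 32:g→23,6→32,a→15,4→32 33:g→23,6→33,a→15,4→35 34:g→23,6→23,a→34,4→34 35:g→23,6→23,a→15,4→35.
'4ga': |S_i|=[51, 35, 11, 2] end={s10,s29} ∉↓L; 3/3 single-dels accept.
'46a': run [51, 35, 11, 2] end={s10,s29} rej; 3/3 deletions ∈↓L.
'gga4': run [51, 40, 16, 6, 1] end={s29} — reject; 4/4 deletions ∈↓L.
'g4a464': |S_i|=[51, 40, 29, 20, 12, 3, 1] end={s29} — reject; 6/6 del acc.
'66aag4': N↓-sim [51, 48, 40, 34, 20, 5, 1] end={s29} — reject; 6/6 single-dels accept.
5 minimals (antichain).


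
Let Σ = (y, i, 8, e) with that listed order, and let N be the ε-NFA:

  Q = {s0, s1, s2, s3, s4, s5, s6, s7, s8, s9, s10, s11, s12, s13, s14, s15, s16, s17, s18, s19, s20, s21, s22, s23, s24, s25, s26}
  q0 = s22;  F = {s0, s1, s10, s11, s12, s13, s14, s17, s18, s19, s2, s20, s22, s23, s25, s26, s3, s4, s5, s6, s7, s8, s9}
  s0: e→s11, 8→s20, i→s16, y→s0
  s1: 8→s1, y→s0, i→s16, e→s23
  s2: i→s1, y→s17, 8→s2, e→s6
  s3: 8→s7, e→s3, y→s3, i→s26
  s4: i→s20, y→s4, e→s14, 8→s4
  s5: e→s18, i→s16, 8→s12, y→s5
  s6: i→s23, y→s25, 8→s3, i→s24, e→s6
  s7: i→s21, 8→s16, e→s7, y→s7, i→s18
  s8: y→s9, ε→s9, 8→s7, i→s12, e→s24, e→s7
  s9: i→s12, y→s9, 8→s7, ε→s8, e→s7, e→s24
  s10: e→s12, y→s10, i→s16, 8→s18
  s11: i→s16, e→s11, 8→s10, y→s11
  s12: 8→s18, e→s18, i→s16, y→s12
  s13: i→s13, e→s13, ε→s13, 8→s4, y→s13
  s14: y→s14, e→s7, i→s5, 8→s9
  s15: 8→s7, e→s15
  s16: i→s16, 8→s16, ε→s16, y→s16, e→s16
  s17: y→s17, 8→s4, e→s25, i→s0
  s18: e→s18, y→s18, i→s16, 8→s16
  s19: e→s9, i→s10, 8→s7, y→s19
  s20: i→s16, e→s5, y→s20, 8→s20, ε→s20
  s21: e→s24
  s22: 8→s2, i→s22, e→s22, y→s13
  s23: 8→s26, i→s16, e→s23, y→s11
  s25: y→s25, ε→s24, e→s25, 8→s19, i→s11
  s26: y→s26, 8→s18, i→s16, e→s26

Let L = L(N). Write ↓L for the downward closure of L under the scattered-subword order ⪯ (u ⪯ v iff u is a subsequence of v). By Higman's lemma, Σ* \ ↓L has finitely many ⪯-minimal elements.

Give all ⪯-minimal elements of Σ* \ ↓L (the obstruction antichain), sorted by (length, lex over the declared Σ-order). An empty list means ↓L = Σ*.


|Q|=27, |F|=23, |δ|=109 (6 ε).
min D↑ (23 st, q0=0, F={11}): 0:y→1,i→0,8→2,e→0 1:y→1,i→1,8→3,e→1 2:y→4,i→5,8→2,e→6 3:y→3,i→7,8→3,e→8 4:y→4,i→9,8→3,e→10 5:y→9,i→11,8→5,e→12 6:y→10,i→12,8→13,e→6 7:y→7,i→11,8→7,e→14 8:y→8,i→14,8→15,e→16 9:y→9,i→11,8→7,e→17 10:y→10,i→17,8→18,e→10 11:y→11,i→11,8→11,e→11 12:y→17,i→11,8→19,e→12 13:y→13,i→19,8→16,e→13 14:y→14,i→11,8→20,e→21 15:y→15,i→20,8→16,e→16 16:y→16,i→21,8→11,e→16 17:y→17,i→11,8→22,e→17 18:y→18,i→22,8→16,e→15 19:y→19,i→11,8→21,e→19 20:y→20,i→11,8→21,e→21 21:y→21,i→11,8→11,e→21 22:y→22,i→11,8→21,e→20 [Hopcroft].
'8ii': |S_i|=[26, 24, 13, 1] end={s16} — reject; 3/3 del acc.
'y8ee8': N↓-sim [26, 21, 14, 10, 5, 1] end={s16} — reject; 5/5 single-dels accept.
'8e888': run [26, 24, 18, 12, 5, 1] end={s16} rej; 5/5 single-dels accept.
3 words, ⪯-incomp.

Antichain: [8ii, y8ee8, 8e888].


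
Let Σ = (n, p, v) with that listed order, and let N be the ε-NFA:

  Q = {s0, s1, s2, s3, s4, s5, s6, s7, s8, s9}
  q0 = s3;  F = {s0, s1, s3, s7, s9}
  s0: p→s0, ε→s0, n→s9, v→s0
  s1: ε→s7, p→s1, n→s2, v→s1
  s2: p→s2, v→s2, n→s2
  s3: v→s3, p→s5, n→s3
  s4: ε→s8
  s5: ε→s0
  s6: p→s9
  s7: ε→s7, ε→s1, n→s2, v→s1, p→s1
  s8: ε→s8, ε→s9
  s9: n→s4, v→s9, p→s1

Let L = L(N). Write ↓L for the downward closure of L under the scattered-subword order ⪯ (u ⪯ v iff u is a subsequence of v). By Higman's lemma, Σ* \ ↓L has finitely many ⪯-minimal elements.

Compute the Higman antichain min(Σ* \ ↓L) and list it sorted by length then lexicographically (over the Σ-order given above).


min(Σ*\↓L) = [pnpn].

|Q|=10, |F|=5, |δ|=27 (8 ε).
min D↑ (5 st, q0=0, F={4}): 0:n→0,p→1,v→0 1:n→2,p→1,v→1 2:n→2,p→3,v→2 3:n→4,p→3,v→3 4:n→4,p→4,v→4 (ε-aug+det+¬).
'pnpn': |S_i|=[9, 8, 6, 3, 1] end={s2} — reject; 4/4 deletions ∈↓L.
1 words, ⪯-incomp.


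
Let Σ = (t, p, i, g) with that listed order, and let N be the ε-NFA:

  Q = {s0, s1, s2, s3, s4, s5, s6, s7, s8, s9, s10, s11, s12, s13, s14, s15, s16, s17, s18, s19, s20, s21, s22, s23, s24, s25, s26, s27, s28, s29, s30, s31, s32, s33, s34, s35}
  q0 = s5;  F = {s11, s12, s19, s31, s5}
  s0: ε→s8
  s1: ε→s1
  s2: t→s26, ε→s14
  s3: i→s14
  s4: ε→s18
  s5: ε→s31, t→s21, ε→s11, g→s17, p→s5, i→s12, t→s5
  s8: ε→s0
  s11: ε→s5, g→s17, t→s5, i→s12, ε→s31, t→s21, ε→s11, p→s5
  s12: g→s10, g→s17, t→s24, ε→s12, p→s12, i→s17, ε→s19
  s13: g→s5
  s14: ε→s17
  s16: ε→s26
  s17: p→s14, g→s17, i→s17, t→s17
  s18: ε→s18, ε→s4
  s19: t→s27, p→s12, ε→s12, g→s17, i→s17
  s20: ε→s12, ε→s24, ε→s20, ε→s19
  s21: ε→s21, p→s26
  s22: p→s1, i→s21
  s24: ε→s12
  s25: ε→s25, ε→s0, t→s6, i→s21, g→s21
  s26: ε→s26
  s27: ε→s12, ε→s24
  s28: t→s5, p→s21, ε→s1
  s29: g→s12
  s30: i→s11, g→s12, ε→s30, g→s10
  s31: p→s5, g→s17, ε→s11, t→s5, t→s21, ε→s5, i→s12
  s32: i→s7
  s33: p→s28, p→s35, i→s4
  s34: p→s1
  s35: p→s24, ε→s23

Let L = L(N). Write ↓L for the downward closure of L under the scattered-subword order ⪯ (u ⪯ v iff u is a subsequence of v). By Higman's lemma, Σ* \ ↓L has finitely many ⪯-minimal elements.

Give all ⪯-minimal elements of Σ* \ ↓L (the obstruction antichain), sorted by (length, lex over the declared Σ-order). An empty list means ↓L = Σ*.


|Q|=36, |F|=5, |δ|=82 (33 ε).
min D↑ (3 st, q0=0, F={2}): 0:t→0,p→0,i→1,g→2 1:t→1,p→1,i→2,g→2 2:t→2,p→2,i→2,g→2 [Hopcroft].
'g': run [12, 3] end={s10,s14,s17} rej; 1/1 single-dels accept.
'ii': run [12, 7, 2] end={s14,s17} ∉↓L; 2/2 single-dels accept.
2 words, ⪯-incomp.

min(Σ*\↓L) = [g, ii].


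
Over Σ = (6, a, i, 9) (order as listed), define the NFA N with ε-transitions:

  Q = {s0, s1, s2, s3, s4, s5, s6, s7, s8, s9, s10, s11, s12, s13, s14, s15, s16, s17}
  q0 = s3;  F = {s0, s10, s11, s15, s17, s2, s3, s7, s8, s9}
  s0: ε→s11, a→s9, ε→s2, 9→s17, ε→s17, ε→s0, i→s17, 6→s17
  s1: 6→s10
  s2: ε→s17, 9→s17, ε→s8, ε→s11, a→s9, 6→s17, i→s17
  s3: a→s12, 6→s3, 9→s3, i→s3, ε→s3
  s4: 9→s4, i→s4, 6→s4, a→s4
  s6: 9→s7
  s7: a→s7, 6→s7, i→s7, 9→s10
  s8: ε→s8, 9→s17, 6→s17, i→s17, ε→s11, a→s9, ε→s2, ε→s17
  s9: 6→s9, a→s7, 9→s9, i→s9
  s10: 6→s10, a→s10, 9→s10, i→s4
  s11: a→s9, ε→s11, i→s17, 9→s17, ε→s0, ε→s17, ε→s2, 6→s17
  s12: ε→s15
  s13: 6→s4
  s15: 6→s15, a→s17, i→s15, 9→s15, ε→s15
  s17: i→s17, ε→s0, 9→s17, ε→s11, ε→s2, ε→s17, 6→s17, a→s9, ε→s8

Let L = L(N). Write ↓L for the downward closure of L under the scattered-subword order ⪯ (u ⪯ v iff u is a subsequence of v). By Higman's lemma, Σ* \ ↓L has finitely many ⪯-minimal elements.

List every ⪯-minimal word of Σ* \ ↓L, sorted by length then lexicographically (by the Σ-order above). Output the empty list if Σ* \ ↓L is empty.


|Q|=18, |F|=10, |δ|=70 (23 ε).
min D↑ (7 st, q0=0, F={6}): 0:6→0,a→1,i→0,9→0 1:6→1,a→2,i→1,9→1 2:6→2,a→3,i→2,9→2 3:6→3,a→4,i→3,9→3 4:6→4,a→4,i→4,9→5 5:6→5,a→5,i→6,9→5 6:6→6,a→6,i→6,9→6 (ε-aug+det+¬).
'aaaa9i': |S_i|=[12, 11, 9, 4, 3, 2, 1] end={s4} — reject; 6/6 deletions ∈↓L.
1 minimals (antichain).

A = [aaaa9i].


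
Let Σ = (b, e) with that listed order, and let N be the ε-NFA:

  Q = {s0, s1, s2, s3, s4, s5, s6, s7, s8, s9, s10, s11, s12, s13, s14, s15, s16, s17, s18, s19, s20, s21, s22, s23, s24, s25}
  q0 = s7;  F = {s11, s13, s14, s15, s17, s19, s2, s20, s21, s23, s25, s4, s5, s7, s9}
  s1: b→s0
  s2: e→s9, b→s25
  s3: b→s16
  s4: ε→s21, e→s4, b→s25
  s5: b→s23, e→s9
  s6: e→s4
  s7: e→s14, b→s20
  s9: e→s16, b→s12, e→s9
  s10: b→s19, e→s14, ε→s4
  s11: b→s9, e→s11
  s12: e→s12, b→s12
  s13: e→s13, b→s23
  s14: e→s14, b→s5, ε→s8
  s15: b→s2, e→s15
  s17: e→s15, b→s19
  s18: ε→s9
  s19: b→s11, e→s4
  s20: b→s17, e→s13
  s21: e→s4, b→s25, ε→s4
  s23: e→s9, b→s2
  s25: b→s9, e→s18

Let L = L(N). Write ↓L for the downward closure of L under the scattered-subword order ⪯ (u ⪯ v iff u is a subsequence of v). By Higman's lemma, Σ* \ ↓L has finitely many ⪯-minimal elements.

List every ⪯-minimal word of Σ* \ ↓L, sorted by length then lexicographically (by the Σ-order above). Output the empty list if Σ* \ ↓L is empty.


Antichain: [ebeb, bbbbbb].

|Q|=26, |F|=15, |δ|=43 (5 ε).
min D↑ (15 st, q0=0, F={13}): 0:b→1,e→2 1:b→3,e→4 2:b→5,e→2 3:b→6,e→7 4:b→8,e→4 5:b→8,e→9 6:b→10,e→11 7:b→12,e→7 8:b→12,e→9 9:b→13,e→9 10:b→9,e→10 11:b→14,e→11 12:b→14,e→9 13:b→13,e→13 14:b→9,e→9 [Hopcroft].
'ebeb': N↓-sim [19, 15, 8, 4, 1] end={s12} rej; 4/4 deletions ∈↓L.
'bbbbbb': |S_i|=[19, 16, 13, 10, 6, 3, 1] end={s12} — reject; 6/6 single-dels accept.
2 minimals (antichain).


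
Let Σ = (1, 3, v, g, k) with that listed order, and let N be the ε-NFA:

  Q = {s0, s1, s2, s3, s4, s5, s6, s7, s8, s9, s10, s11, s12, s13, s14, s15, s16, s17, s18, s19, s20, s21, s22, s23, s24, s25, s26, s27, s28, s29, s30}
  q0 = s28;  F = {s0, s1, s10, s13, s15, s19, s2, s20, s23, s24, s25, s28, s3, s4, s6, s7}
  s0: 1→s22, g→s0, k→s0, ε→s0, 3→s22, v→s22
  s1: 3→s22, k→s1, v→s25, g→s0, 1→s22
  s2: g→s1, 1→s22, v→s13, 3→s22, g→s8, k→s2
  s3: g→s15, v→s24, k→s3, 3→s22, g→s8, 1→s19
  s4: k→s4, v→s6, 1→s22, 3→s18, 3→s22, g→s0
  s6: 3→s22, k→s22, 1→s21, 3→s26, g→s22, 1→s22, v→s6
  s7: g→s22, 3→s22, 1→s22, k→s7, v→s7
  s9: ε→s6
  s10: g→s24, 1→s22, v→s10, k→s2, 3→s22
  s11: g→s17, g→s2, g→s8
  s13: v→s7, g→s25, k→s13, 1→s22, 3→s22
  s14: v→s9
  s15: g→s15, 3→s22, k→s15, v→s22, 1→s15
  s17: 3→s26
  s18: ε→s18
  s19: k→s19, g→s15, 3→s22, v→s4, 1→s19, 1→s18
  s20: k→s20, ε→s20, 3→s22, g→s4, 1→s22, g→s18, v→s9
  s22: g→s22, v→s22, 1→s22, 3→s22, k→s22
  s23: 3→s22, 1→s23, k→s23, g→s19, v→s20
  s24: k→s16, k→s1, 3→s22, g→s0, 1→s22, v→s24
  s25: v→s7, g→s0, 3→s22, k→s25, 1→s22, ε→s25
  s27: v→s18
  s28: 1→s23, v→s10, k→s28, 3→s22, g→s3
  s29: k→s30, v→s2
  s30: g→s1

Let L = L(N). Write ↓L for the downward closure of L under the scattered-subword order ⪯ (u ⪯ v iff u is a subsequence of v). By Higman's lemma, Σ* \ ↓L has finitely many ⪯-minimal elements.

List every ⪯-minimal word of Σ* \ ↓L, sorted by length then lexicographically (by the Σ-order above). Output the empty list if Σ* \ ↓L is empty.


A = [3, v1, ggv, 1vvg, 1vvk, vkvvg].

|Q|=31, |F|=16, |δ|=107 (5 ε).
min D↑ (17 st, q0=0, F={2}): 0:1→1,3→2,v→3,g→4,k→0 1:1→1,3→2,v→5,g→6,k→1 2:1→2,3→2,v→2,g→2,k→2 3:1→2,3→2,v→3,g→7,k→8 4:1→6,3→2,v→7,g→9,k→4 5:1→2,3→2,v→10,g→11,k→5 6:1→6,3→2,v→11,g→9,k→6 7:1→2,3→2,v→7,g→12,k→13 8:1→2,3→2,v→14,g→13,k→8 9:1→9,3→2,v→2,g→9,k→9 10:1→2,3→2,v→10,g→2,k→2 11:1→2,3→2,v→10,g→12,k→11 12:1→2,3→2,v→2,g→12,k→12 13:1→2,3→2,v→15,g→12,k→13 14:1→2,3→2,v→16,g→15,k→14 15:1→2,3→2,v→16,g→12,k→15 16:1→2,3→2,v→16,g→2,k→16.
'3': run [23, 3] end={s18,s22,s26} ∉↓L; 1/1 single-dels accept.
'v1': N↓-sim [23, 18, 2] end={s21,s22} ∉↓L; 2/2 single-dels accept.
'ggv': N↓-sim [23, 16, 4, 1] end={s22} ∉↓L; 3/3 deletions ∈↓L.
'1vvg': |S_i|=[23, 12, 9, 5, 1] end={s22} rej; 4/4 del acc.
'1vvk': |S_i|=[23, 12, 9, 5, 1] end={s22} — reject; 4/4 deletions ∈↓L.
'vkvvg': N↓-sim [23, 18, 16, 9, 5, 1] end={s22} — reject; 5/5 del acc.
6 obstructions.


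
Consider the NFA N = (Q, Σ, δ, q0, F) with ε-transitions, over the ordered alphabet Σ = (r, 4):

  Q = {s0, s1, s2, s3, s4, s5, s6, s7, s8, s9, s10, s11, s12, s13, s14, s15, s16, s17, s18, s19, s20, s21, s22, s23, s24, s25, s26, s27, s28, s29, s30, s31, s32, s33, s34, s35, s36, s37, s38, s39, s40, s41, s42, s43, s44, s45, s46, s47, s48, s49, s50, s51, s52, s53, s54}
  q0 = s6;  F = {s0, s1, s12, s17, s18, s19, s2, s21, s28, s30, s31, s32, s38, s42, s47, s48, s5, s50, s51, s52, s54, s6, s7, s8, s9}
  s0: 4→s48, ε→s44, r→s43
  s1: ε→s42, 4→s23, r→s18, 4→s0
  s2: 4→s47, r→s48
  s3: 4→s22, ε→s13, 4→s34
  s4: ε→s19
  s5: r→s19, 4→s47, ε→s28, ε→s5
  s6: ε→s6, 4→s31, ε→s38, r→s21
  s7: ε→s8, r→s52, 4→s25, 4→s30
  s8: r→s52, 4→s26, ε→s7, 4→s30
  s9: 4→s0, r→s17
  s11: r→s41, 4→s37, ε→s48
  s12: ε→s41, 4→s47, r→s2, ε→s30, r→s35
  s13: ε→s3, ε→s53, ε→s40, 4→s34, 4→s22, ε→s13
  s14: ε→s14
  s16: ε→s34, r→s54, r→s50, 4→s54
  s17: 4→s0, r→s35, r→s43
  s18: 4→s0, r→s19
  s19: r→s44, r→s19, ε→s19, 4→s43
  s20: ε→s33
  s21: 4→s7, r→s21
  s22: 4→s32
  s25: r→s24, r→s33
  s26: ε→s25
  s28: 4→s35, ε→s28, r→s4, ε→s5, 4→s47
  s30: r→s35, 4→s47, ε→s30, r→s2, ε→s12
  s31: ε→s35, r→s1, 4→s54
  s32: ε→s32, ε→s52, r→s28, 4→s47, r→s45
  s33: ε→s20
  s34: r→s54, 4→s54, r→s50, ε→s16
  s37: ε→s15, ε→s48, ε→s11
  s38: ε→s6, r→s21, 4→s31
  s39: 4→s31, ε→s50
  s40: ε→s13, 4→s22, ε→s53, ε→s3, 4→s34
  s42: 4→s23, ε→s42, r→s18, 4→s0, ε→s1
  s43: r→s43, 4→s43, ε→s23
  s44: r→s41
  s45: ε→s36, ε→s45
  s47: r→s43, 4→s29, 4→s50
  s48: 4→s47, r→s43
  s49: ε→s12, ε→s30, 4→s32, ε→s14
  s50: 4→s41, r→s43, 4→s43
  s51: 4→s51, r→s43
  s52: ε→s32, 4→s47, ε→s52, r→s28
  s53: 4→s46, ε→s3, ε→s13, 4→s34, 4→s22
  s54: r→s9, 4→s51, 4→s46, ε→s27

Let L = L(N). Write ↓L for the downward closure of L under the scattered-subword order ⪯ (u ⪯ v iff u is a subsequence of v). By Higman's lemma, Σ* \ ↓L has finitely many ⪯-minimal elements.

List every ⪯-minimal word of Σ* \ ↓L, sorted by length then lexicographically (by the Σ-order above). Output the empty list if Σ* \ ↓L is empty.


Antichain: [4r4r, 444r, 4rrr4, 44rrr, r4r444, r44444].

|Q|=55, |F|=25, |δ|=140 (52 ε).
min D↑ (20 st, q0=0, F={16}): 0:r→1,4→2 1:r→1,4→3 2:r→4,4→5 3:r→6,4→7 4:r→8,4→9 5:r→10,4→11 6:r→12,4→13 7:r→14,4→13 8:r→15,4→9 9:r→16,4→17 10:r→18,4→9 11:r→16,4→11 12:r→15,4→13 13:r→16,4→19 14:r→17,4→13 15:r→15,4→16 16:r→16,4→16 17:r→16,4→13 18:r→16,4→9 19:r→16,4→16.
'4r4r': |S_i|=[41, 38, 27, 10, 3] end={s23,s41,s43} — reject; 4/4 deletions ∈↓L.
'444r': N↓-sim [41, 38, 24, 11, 3] end={s23,s41,s43} rej; 4/4 single-dels accept.
'4rrr4': run [41, 38, 27, 18, 7, 2] end={s23,s43} ∉↓L; 5/5 single-dels accept.
'44rrr': N↓-sim [41, 38, 24, 16, 11, 4] end={s23,s35,s41,s43} ∉↓L; 5/5 del acc.
'r4r444': run [41, 34, 28, 21, 7, 5, 3] end={s23,s41,s43} rej; 6/6 single-dels accept.
'r44444': |S_i|=[41, 34, 28, 16, 6, 5, 3] end={s23,s41,s43} — reject; 6/6 del acc.
6 obstructions.


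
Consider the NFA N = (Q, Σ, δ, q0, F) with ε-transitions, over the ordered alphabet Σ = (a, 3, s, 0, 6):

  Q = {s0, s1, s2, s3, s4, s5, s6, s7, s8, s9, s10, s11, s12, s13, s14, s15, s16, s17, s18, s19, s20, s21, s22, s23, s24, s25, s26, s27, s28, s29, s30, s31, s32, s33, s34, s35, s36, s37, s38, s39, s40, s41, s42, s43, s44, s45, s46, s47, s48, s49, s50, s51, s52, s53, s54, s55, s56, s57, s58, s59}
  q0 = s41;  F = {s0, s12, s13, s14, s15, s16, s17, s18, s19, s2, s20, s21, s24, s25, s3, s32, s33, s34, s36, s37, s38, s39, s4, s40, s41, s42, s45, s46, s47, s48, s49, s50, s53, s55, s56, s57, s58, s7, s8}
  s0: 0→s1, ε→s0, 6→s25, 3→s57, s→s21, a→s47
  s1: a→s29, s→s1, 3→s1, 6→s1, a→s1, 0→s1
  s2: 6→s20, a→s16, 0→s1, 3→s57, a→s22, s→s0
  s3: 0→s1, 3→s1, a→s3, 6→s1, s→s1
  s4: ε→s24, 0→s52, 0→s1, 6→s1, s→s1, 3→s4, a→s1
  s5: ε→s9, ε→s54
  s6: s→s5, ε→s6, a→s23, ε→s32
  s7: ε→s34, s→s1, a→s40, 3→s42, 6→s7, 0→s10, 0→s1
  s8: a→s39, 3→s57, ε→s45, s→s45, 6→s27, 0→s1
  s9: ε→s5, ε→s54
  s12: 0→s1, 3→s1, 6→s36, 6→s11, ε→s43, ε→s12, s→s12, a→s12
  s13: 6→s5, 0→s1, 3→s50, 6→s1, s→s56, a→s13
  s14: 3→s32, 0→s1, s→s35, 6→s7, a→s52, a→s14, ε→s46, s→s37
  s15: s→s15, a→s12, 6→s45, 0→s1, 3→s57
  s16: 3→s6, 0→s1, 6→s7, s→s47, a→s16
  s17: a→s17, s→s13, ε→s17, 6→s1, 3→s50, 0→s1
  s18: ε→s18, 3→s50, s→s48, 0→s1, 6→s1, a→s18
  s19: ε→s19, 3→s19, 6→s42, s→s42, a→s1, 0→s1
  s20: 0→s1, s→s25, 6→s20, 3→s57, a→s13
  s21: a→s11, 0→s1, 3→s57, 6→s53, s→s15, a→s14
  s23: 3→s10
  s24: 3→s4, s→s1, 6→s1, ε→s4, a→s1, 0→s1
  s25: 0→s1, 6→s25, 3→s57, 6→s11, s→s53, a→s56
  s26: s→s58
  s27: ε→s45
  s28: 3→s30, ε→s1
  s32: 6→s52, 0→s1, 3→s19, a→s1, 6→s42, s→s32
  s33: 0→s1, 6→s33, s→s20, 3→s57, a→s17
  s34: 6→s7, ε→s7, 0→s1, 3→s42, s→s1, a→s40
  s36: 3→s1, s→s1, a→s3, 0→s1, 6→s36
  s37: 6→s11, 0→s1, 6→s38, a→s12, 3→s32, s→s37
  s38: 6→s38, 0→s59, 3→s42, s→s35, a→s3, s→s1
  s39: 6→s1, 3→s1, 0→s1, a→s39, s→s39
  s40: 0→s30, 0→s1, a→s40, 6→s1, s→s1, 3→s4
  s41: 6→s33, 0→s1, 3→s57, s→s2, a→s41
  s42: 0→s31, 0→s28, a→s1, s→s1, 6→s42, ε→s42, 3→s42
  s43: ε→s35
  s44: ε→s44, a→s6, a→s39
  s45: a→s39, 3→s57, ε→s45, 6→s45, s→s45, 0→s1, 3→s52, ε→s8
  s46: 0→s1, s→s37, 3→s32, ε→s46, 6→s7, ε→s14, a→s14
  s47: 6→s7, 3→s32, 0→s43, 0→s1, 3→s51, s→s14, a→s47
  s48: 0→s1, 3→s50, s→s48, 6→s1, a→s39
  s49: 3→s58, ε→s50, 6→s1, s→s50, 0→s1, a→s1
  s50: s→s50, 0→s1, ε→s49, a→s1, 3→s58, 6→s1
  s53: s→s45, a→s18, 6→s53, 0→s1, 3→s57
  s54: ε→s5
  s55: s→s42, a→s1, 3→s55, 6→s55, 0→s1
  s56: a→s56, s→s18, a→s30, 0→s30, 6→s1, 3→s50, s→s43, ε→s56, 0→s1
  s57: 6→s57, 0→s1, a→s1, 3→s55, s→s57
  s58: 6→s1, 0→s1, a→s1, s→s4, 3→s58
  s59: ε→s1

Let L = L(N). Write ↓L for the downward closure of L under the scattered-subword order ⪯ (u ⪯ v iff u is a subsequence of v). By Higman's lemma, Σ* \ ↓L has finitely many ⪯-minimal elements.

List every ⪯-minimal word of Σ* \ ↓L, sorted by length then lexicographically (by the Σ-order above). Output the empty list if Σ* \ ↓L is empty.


min(Σ*\↓L) = [0, 3a, 6a6, 33ss, sa6s, ssssa3].

|Q|=60, |F|=39, |δ|=260 (32 ε).
min D↑ (35 st, q0=0, F={3}): 0:a→0,3→1,s→2,0→3,6→4 1:a→3,3→5,s→1,0→3,6→1 2:a→6,3→1,s→7,0→3,6→8 3:a→3,3→3,s→3,0→3,6→3 4:a→9,3→1,s→8,0→3,6→4 5:a→3,3→5,s→10,0→3,6→5 6:a→6,3→11,s→12,0→3,6→13 7:a→12,3→1,s→14,0→3,6→15 8:a→16,3→1,s→15,0→3,6→8 9:a→9,3→17,s→16,0→3,6→3 10:a→3,3→10,s→3,0→3,6→10 11:a→3,3→18,s→11,0→3,6→10 12:a→12,3→11,s→19,0→3,6→13 13:a→20,3→10,s→3,0→3,6→13 14:a→19,3→1,s→21,0→3,6→22 15:a→23,3→1,s→22,0→3,6→15 16:a→16,3→17,s→23,0→3,6→3 17:a→3,3→24,s→17,0→3,6→3 18:a→3,3→18,s→10,0→3,6→10 19:a→19,3→11,s→25,0→3,6→13 20:a→20,3→26,s→3,0→3,6→3 21:a→27,3→1,s→21,0→3,6→28 22:a→29,3→1,s→28,0→3,6→22 23:a→23,3→17,s→29,0→3,6→3 24:a→3,3→24,s→26,0→3,6→3 25:a→27,3→11,s→25,0→3,6→30 26:a→3,3→26,s→3,0→3,6→3 27:a→27,3→3,s→27,0→3,6→31 28:a→32,3→1,s→28,0→3,6→28 29:a→29,3→17,s→33,0→3,6→3 30:a→34,3→10,s→3,0→3,6→30 31:a→34,3→3,s→3,0→3,6→31 32:a→32,3→3,s→32,0→3,6→3 33:a→32,3→17,s→33,0→3,6→3 34:a→34,3→3,s→3,0→3,6→3.
'0': run [58, 10] end={s1,s10,s28,s29,s30,s31,s35,s43,s52,s59} ∉↓L; 1/1 del acc.
'3a': |S_i|=[58, 23, 4] end={s1,s10,s23,s29} ∉↓L; 2/2 deletions ∈↓L.
'6a6': N↓-sim [58, 41, 22, 5] end={s1,s29,s5,s54,s9} ∉↓L; 3/3 del acc.
'33ss': |S_i|=[58, 23, 13, 9, 2] end={s1,s29} rej; 4/4 deletions ∈↓L.
'sa6s': |S_i|=[58, 55, 43, 22, 3] end={s1,s29,s35} — reject; 4/4 deletions ∈↓L.
'ssssa3': run [58, 55, 48, 40, 31, 9, 2] end={s1,s29} — reject; 6/6 single-dels accept.
6 words, ⪯-incomp.


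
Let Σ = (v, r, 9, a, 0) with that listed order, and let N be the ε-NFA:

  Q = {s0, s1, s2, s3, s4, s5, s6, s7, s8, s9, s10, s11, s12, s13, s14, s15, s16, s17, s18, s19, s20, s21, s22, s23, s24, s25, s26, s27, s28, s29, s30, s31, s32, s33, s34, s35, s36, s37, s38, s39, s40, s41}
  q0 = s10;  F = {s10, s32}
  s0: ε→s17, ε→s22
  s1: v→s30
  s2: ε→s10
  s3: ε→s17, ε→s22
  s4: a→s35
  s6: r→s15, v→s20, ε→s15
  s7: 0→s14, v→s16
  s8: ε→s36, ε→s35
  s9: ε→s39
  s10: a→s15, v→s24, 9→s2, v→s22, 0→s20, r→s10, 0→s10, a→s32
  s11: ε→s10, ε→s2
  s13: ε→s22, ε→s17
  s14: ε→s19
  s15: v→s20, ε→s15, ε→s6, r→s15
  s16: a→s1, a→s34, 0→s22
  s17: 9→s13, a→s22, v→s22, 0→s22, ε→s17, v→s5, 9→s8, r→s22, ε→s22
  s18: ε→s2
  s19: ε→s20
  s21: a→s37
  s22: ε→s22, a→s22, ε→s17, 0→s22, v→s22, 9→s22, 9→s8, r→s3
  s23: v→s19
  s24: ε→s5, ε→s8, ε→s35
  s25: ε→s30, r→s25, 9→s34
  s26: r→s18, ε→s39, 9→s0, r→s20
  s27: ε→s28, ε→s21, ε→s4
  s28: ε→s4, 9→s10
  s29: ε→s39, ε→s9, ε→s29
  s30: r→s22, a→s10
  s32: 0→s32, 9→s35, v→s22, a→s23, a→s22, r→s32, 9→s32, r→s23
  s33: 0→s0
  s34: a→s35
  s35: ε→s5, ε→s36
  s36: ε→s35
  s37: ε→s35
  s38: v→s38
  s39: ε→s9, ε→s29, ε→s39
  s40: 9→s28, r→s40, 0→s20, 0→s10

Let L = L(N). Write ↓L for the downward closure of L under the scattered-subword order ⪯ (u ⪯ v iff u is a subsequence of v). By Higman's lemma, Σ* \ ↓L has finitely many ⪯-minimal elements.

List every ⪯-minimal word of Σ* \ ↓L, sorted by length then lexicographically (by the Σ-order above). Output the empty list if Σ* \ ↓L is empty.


Antichain: [v, aa].

|Q|=42, |F|=2, |δ|=98 (41 ε).
min D↑ (3 st, q0=0, F={1}): 0:v→1,r→0,9→0,a→2,0→0 1:v→1,r→1,9→1,a→1,0→1 2:v→1,r→2,9→2,a→1,0→2 (ε-aug+det+¬).
'v': run [17, 11] end={s13,s17,s19,s20,s22,s24,s3,s35,s36,s5,s8} rej; 1/1 single-dels accept.
'aa': N↓-sim [17, 14, 11] end={s13,s17,s19,s20,s22,s23,s3,s35,s36,s5,s8} — reject; 2/2 deletions ∈↓L.
2 minimals (antichain).


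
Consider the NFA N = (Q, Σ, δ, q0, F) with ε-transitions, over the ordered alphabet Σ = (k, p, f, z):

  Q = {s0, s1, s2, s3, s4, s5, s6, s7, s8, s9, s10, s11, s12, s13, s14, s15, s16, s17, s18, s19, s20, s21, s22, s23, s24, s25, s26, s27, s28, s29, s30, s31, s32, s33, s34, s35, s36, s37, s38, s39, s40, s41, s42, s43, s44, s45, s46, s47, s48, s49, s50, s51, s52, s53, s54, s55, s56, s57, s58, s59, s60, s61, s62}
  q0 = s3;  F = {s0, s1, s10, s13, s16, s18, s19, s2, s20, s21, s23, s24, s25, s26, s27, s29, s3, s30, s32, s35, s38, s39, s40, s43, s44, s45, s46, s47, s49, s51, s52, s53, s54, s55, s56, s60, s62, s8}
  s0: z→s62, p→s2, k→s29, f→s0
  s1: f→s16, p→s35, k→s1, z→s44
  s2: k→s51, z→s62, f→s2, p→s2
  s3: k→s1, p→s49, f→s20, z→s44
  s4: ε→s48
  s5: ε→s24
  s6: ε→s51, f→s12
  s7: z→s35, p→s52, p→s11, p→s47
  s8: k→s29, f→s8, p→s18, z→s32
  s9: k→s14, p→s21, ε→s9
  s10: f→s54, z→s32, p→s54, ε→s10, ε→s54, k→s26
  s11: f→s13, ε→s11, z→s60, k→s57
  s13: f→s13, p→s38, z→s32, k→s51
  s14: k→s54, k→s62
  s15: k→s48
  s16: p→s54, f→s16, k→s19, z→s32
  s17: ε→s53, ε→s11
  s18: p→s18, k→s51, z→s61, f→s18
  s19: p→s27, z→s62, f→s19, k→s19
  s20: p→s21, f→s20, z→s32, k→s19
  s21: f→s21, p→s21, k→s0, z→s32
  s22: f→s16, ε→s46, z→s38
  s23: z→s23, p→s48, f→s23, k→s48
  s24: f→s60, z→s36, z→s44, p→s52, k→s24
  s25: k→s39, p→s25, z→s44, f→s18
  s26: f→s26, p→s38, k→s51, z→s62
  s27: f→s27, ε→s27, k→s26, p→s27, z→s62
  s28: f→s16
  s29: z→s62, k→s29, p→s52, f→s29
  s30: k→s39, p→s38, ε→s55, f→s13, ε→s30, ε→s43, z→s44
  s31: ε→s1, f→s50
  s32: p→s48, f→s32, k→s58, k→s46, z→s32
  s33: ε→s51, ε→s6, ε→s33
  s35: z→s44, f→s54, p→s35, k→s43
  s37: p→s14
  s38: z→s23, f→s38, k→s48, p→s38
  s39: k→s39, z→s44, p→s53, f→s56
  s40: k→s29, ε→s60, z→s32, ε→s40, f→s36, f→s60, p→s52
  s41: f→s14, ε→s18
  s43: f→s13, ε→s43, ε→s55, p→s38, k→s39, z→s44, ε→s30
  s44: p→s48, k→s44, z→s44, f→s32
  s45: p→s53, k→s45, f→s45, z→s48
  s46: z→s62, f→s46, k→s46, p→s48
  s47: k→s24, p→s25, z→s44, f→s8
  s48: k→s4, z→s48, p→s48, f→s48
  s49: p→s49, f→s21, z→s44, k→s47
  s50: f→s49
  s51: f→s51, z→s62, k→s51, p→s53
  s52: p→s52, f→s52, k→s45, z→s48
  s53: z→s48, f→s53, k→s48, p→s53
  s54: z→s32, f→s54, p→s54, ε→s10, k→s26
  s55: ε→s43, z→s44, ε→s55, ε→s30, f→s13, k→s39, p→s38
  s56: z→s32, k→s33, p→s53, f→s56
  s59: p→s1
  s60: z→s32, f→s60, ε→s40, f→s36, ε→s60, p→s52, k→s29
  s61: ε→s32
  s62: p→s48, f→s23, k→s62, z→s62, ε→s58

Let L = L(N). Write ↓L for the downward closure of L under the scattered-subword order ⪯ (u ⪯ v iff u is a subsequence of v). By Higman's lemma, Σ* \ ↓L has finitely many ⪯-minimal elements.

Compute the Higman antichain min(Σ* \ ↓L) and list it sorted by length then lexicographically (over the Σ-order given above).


Antichain: [zp, kpkpk, pkkpz, fkzfk].

|Q|=63, |F|=38, |δ|=213 (32 ε).
min D↑ (35 st, q0=0, F={11}): 0:k→1,p→2,f→3,z→4 1:k→1,p→5,f→6,z→4 2:k→7,p→2,f→8,z→4 3:k→9,p→8,f→3,z→10 4:k→4,p→11,f→10,z→4 5:k→12,p→5,f→13,z→4 6:k→9,p→13,f→6,z→10 7:k→14,p→15,f→16,z→4 8:k→17,p→8,f→8,z→10 9:k→9,p→18,f→9,z→19 10:k→20,p→11,f→10,z→10 11:k→11,p→11,f→11,z→11 12:k→21,p→22,f→23,z→4 13:k→24,p→13,f→13,z→10 14:k→14,p→25,f→26,z→4 15:k→21,p→15,f→27,z→4 16:k→28,p→27,f→16,z→10 17:k→28,p→29,f→17,z→19 18:k→24,p→18,f→18,z→19 19:k→19,p→11,f→30,z→19 20:k→20,p→11,f→20,z→19 21:k→21,p→31,f→32,z→4 22:k→11,p→22,f→22,z→30 23:k→33,p→22,f→23,z→10 24:k→33,p→22,f→24,z→19 25:k→34,p→25,f→25,z→11 26:k→28,p→25,f→26,z→10 27:k→33,p→27,f→27,z→10 28:k→28,p→25,f→28,z→19 29:k→33,p→29,f→29,z→19 30:k→11,p→11,f→30,z→30 31:k→11,p→31,f→31,z→11 32:k→33,p→31,f→32,z→10 33:k→33,p→31,f→33,z→19 34:k→34,p→31,f→34,z→11 [Hopcroft].
'zp': |S_i|=[46, 10, 2] end={s4,s48} — reject; 2/2 deletions ∈↓L.
'kpkpk': N↓-sim [46, 42, 31, 22, 5, 2] end={s4,s48} ∉↓L; 5/5 deletions ∈↓L.
'pkkpz': |S_i|=[46, 41, 35, 22, 5, 2] end={s4,s48} ∉↓L; 5/5 single-dels accept.
'fkzfk': |S_i|=[46, 34, 20, 5, 3, 2] end={s4,s48} — reject; 5/5 del acc.
4 minimals (antichain).


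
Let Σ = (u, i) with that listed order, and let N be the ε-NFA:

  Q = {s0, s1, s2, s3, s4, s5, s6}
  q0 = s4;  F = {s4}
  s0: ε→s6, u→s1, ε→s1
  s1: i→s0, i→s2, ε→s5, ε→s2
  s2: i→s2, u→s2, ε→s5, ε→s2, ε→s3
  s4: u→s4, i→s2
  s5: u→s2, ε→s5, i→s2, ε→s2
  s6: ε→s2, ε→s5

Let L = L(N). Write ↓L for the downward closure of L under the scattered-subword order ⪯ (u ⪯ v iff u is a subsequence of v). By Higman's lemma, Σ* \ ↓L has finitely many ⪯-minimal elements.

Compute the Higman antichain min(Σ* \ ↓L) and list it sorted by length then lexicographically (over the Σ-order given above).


Antichain: [i].

|Q|=7, |F|=1, |δ|=20 (11 ε).
min D↑ (2 st, q0=0, F={1}): 0:u→0,i→1 1:u→1,i→1 [Hopcroft].
'i': run [4, 3] end={s2,s3,s5} rej; 1/1 del acc.
1 minimals (antichain).


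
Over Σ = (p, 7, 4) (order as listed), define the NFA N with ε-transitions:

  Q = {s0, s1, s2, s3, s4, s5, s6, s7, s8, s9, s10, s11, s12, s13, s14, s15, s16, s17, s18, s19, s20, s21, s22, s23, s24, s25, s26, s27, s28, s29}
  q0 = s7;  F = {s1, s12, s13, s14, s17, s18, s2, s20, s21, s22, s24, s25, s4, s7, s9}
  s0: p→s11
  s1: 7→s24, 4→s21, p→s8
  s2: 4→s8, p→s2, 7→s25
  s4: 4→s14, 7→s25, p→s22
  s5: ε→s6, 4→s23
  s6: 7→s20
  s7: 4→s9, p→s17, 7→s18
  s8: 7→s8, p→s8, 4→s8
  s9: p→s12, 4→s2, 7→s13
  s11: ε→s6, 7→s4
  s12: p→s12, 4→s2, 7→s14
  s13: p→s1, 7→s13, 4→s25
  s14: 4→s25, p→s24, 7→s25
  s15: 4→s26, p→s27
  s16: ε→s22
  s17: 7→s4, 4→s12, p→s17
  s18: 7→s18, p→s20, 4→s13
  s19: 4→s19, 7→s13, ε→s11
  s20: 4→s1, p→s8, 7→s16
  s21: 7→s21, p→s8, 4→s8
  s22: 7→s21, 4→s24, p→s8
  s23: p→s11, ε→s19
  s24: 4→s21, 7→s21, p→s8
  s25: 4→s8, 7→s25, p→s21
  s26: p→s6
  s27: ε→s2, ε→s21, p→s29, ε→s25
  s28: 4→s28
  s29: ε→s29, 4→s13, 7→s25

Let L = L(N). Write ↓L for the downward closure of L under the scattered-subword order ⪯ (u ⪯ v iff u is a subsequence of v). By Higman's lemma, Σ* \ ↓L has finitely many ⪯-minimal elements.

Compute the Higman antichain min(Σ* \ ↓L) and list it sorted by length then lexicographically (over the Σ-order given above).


|Q|=30, |F|=15, |δ|=71 (9 ε).
min D↑ (16 st, q0=0, F={12}): 0:p→1,7→2,4→3 1:p→1,7→4,4→5 2:p→6,7→2,4→7 3:p→5,7→7,4→8 4:p→9,7→10,4→11 5:p→5,7→11,4→8 6:p→12,7→9,4→13 7:p→13,7→7,4→10 8:p→8,7→10,4→12 9:p→12,7→14,4→15 10:p→14,7→10,4→12 11:p→15,7→10,4→10 12:p→12,7→12,4→12 13:p→12,7→15,4→14 14:p→12,7→14,4→12 15:p→12,7→14,4→14 [Hopcroft].
'7pp': |S_i|=[17, 12, 7, 1] end={s8} rej; 3/3 single-dels accept.
'444': run [17, 10, 4, 1] end={s8} ∉↓L; 3/3 single-dels accept.
'p774': |S_i|=[17, 13, 8, 3, 1] end={s8} rej; 4/4 del acc.
3 obstructions.

A = [7pp, 444, p774].
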